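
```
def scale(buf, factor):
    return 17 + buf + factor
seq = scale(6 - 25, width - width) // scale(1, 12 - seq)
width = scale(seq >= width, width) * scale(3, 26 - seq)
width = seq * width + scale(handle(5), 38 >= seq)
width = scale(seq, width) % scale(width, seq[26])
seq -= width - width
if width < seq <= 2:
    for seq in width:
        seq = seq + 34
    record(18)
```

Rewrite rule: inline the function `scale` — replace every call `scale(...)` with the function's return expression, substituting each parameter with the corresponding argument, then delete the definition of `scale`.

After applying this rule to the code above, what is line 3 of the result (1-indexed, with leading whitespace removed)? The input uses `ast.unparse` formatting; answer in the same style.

Transformed code:
seq = (17 + (6 - 25) + (width - width)) // (17 + 1 + (12 - seq))
width = (17 + (seq >= width) + width) * (17 + 3 + (26 - seq))
width = seq * width + (17 + handle(5) + (38 >= seq))
width = (17 + seq + width) % (17 + width + seq[26])
seq -= width - width
if width < seq <= 2:
    for seq in width:
        seq = seq + 34
    record(18)

width = seq * width + (17 + handle(5) + (38 >= seq))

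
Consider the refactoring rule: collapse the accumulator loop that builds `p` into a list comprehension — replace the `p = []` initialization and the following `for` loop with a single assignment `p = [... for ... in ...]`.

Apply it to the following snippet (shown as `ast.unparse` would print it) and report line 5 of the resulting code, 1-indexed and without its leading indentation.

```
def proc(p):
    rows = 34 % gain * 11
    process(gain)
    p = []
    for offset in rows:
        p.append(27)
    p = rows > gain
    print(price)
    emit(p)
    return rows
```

p = rows > gain

Transformed code:
def proc(p):
    rows = 34 % gain * 11
    process(gain)
    p = [27 for offset in rows]
    p = rows > gain
    print(price)
    emit(p)
    return rows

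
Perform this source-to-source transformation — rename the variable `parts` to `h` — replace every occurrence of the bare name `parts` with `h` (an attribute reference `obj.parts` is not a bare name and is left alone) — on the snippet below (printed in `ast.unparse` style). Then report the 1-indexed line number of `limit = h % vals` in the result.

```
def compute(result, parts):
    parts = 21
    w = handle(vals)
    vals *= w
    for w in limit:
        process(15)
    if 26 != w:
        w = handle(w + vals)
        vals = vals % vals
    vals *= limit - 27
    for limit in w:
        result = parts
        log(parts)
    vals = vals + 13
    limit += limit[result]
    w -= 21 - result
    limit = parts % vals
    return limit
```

17

Transformed code:
def compute(result, h):
    h = 21
    w = handle(vals)
    vals *= w
    for w in limit:
        process(15)
    if 26 != w:
        w = handle(w + vals)
        vals = vals % vals
    vals *= limit - 27
    for limit in w:
        result = h
        log(h)
    vals = vals + 13
    limit += limit[result]
    w -= 21 - result
    limit = h % vals
    return limit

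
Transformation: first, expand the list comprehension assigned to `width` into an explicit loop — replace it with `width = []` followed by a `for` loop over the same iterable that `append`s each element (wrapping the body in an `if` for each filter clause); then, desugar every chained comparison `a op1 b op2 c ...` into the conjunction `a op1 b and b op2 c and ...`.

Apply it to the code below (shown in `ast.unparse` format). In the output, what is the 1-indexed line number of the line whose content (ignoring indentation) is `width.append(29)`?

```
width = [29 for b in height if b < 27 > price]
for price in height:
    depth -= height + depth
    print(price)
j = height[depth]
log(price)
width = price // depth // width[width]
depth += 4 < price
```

4

Transformed code:
width = []
for b in height:
    if b < 27 and 27 > price:
        width.append(29)
for price in height:
    depth -= height + depth
    print(price)
j = height[depth]
log(price)
width = price // depth // width[width]
depth += 4 < price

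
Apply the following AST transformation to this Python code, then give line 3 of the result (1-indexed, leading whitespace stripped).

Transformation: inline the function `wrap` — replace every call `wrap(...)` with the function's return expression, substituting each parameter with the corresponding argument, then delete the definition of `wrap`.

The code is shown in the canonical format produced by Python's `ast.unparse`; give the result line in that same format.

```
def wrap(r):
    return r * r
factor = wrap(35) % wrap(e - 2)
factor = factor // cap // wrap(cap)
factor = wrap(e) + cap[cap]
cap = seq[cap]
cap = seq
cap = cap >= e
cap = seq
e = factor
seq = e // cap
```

factor = e * e + cap[cap]

Transformed code:
factor = 35 * 35 % ((e - 2) * (e - 2))
factor = factor // cap // (cap * cap)
factor = e * e + cap[cap]
cap = seq[cap]
cap = seq
cap = cap >= e
cap = seq
e = factor
seq = e // cap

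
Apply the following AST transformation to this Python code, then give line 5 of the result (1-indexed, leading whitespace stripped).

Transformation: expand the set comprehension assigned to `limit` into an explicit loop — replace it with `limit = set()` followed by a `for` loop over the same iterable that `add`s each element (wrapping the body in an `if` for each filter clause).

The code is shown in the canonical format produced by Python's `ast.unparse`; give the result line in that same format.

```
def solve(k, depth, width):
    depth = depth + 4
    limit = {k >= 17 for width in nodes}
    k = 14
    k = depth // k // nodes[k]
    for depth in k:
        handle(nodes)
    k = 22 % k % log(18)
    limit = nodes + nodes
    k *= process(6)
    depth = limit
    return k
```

Transformed code:
def solve(k, depth, width):
    depth = depth + 4
    limit = set()
    for width in nodes:
        limit.add(k >= 17)
    k = 14
    k = depth // k // nodes[k]
    for depth in k:
        handle(nodes)
    k = 22 % k % log(18)
    limit = nodes + nodes
    k *= process(6)
    depth = limit
    return k

limit.add(k >= 17)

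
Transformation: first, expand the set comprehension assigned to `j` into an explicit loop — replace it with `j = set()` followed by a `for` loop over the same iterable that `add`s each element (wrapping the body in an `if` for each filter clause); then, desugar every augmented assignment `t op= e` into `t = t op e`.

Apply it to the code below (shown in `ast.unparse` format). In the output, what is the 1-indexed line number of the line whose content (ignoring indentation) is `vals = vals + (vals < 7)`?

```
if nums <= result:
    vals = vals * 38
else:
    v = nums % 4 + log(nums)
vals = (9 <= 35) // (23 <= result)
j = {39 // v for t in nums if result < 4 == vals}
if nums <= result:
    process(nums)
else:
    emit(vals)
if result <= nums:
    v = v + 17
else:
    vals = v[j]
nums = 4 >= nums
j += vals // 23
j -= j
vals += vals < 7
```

21

Transformed code:
if nums <= result:
    vals = vals * 38
else:
    v = nums % 4 + log(nums)
vals = (9 <= 35) // (23 <= result)
j = set()
for t in nums:
    if result < 4 == vals:
        j.add(39 // v)
if nums <= result:
    process(nums)
else:
    emit(vals)
if result <= nums:
    v = v + 17
else:
    vals = v[j]
nums = 4 >= nums
j = j + vals // 23
j = j - j
vals = vals + (vals < 7)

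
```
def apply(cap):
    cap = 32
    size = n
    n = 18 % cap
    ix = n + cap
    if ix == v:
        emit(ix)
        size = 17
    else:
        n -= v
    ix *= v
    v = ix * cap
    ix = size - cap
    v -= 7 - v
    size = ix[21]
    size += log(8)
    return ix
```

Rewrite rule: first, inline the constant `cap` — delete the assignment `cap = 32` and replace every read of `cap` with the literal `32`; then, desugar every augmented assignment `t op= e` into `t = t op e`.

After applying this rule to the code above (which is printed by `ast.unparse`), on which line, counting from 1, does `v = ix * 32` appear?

Transformed code:
def apply(cap):
    size = n
    n = 18 % 32
    ix = n + 32
    if ix == v:
        emit(ix)
        size = 17
    else:
        n = n - v
    ix = ix * v
    v = ix * 32
    ix = size - 32
    v = v - (7 - v)
    size = ix[21]
    size = size + log(8)
    return ix

11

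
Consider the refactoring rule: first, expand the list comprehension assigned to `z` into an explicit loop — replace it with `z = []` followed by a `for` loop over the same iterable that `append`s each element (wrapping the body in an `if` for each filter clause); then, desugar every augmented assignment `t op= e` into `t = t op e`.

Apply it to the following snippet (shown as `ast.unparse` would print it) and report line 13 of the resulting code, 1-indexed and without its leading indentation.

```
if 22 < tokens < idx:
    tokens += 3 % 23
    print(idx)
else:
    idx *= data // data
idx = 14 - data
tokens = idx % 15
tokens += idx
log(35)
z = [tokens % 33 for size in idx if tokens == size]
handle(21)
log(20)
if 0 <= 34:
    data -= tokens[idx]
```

z.append(tokens % 33)

Transformed code:
if 22 < tokens < idx:
    tokens = tokens + 3 % 23
    print(idx)
else:
    idx = idx * (data // data)
idx = 14 - data
tokens = idx % 15
tokens = tokens + idx
log(35)
z = []
for size in idx:
    if tokens == size:
        z.append(tokens % 33)
handle(21)
log(20)
if 0 <= 34:
    data = data - tokens[idx]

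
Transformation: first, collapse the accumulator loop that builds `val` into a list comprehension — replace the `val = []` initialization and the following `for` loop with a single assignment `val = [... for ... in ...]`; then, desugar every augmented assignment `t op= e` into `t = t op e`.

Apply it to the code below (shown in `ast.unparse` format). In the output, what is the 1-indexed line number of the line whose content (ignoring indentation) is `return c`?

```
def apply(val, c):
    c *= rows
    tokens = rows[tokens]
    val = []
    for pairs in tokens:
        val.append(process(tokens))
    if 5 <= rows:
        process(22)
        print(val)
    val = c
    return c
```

9

Transformed code:
def apply(val, c):
    c = c * rows
    tokens = rows[tokens]
    val = [process(tokens) for pairs in tokens]
    if 5 <= rows:
        process(22)
        print(val)
    val = c
    return c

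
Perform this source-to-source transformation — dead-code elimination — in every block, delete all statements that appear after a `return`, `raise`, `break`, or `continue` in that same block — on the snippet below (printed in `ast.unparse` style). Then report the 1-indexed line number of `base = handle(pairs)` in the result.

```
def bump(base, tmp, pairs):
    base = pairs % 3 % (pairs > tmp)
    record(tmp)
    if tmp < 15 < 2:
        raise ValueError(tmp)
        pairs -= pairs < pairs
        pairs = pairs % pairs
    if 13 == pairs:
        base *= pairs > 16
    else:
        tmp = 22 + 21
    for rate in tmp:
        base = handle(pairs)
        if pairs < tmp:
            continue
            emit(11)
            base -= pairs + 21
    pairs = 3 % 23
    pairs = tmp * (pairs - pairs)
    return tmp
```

Transformed code:
def bump(base, tmp, pairs):
    base = pairs % 3 % (pairs > tmp)
    record(tmp)
    if tmp < 15 < 2:
        raise ValueError(tmp)
    if 13 == pairs:
        base *= pairs > 16
    else:
        tmp = 22 + 21
    for rate in tmp:
        base = handle(pairs)
        if pairs < tmp:
            continue
    pairs = 3 % 23
    pairs = tmp * (pairs - pairs)
    return tmp

11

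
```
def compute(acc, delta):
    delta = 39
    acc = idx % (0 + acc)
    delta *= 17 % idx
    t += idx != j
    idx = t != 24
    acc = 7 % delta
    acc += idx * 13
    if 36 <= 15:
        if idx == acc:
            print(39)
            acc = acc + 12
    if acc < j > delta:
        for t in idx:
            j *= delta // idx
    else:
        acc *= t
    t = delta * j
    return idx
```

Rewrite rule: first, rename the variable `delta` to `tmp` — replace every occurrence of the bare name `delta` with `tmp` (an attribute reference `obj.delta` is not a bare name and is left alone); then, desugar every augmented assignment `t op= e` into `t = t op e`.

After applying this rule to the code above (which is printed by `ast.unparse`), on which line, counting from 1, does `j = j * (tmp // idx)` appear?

15

Transformed code:
def compute(acc, tmp):
    tmp = 39
    acc = idx % (0 + acc)
    tmp = tmp * (17 % idx)
    t = t + (idx != j)
    idx = t != 24
    acc = 7 % tmp
    acc = acc + idx * 13
    if 36 <= 15:
        if idx == acc:
            print(39)
            acc = acc + 12
    if acc < j > tmp:
        for t in idx:
            j = j * (tmp // idx)
    else:
        acc = acc * t
    t = tmp * j
    return idx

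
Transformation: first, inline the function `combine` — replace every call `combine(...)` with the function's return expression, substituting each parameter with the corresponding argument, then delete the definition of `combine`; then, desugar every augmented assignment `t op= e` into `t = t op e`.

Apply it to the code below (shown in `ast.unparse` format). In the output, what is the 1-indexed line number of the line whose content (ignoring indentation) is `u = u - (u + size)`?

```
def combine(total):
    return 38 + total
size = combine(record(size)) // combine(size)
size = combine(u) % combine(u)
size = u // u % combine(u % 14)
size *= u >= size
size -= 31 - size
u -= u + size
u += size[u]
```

6

Transformed code:
size = (38 + record(size)) // (38 + size)
size = (38 + u) % (38 + u)
size = u // u % (38 + u % 14)
size = size * (u >= size)
size = size - (31 - size)
u = u - (u + size)
u = u + size[u]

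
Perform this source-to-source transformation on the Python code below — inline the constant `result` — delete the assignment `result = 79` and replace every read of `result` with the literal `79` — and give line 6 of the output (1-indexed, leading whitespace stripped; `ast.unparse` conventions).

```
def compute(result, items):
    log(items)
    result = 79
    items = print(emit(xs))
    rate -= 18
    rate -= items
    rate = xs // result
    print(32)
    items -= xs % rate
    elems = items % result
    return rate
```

Transformed code:
def compute(result, items):
    log(items)
    items = print(emit(xs))
    rate -= 18
    rate -= items
    rate = xs // 79
    print(32)
    items -= xs % rate
    elems = items % 79
    return rate

rate = xs // 79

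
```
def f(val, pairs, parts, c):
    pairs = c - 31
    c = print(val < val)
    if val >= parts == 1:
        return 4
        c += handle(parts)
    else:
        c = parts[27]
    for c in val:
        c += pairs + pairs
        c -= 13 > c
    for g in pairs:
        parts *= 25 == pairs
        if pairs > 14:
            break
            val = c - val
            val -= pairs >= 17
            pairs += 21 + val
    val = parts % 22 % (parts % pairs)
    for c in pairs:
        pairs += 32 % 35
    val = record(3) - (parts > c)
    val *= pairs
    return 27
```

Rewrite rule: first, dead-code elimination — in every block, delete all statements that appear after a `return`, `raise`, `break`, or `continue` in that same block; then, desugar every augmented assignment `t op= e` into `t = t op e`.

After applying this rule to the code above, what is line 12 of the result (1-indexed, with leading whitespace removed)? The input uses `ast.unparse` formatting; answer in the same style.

parts = parts * (25 == pairs)

Transformed code:
def f(val, pairs, parts, c):
    pairs = c - 31
    c = print(val < val)
    if val >= parts == 1:
        return 4
    else:
        c = parts[27]
    for c in val:
        c = c + (pairs + pairs)
        c = c - (13 > c)
    for g in pairs:
        parts = parts * (25 == pairs)
        if pairs > 14:
            break
    val = parts % 22 % (parts % pairs)
    for c in pairs:
        pairs = pairs + 32 % 35
    val = record(3) - (parts > c)
    val = val * pairs
    return 27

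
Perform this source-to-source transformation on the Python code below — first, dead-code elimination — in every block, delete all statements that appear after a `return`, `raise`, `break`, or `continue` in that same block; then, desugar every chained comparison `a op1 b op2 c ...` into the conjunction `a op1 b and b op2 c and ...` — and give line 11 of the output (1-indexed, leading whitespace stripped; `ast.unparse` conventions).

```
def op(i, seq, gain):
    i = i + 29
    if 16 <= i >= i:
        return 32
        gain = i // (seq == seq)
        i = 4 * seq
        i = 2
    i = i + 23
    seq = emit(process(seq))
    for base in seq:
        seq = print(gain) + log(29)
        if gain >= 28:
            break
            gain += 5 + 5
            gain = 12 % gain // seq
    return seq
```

return seq

Transformed code:
def op(i, seq, gain):
    i = i + 29
    if 16 <= i and i >= i:
        return 32
    i = i + 23
    seq = emit(process(seq))
    for base in seq:
        seq = print(gain) + log(29)
        if gain >= 28:
            break
    return seq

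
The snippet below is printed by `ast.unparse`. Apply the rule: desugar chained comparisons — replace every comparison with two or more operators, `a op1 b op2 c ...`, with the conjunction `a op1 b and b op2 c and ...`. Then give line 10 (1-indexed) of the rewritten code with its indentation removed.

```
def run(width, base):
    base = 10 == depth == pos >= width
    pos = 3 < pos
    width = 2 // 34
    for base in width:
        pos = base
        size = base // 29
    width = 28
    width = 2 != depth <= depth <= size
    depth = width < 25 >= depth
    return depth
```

Transformed code:
def run(width, base):
    base = 10 == depth and depth == pos and (pos >= width)
    pos = 3 < pos
    width = 2 // 34
    for base in width:
        pos = base
        size = base // 29
    width = 28
    width = 2 != depth and depth <= depth and (depth <= size)
    depth = width < 25 and 25 >= depth
    return depth

depth = width < 25 and 25 >= depth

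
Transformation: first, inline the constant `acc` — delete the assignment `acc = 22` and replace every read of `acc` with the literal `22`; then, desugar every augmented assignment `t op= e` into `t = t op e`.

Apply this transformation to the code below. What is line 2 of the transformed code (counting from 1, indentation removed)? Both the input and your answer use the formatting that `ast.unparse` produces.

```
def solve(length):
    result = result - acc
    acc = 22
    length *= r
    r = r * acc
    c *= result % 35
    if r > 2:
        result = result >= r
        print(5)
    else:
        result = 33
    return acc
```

Transformed code:
def solve(length):
    result = result - 22
    length = length * r
    r = r * 22
    c = c * (result % 35)
    if r > 2:
        result = result >= r
        print(5)
    else:
        result = 33
    return 22

result = result - 22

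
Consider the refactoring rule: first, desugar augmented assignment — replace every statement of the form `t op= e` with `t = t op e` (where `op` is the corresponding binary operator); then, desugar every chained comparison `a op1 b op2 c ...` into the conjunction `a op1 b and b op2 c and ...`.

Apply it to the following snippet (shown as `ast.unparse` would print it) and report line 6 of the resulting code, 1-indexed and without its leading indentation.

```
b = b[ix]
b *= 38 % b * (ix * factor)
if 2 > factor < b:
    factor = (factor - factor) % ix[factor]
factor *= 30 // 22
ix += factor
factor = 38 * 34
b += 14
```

ix = ix + factor

Transformed code:
b = b[ix]
b = b * (38 % b * (ix * factor))
if 2 > factor and factor < b:
    factor = (factor - factor) % ix[factor]
factor = factor * (30 // 22)
ix = ix + factor
factor = 38 * 34
b = b + 14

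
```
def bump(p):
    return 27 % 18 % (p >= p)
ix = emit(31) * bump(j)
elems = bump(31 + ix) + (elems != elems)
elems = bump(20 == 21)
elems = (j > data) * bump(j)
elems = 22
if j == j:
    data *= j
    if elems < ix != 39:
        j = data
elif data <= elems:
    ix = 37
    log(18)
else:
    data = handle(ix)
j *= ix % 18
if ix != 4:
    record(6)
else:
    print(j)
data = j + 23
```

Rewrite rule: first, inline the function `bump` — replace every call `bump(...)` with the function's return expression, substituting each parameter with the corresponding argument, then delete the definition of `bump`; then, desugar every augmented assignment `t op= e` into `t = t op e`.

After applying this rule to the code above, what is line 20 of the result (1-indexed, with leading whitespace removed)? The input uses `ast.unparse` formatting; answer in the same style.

Transformed code:
ix = emit(31) * (27 % 18 % (j >= j))
elems = 27 % 18 % (31 + ix >= 31 + ix) + (elems != elems)
elems = 27 % 18 % ((20 == 21) >= (20 == 21))
elems = (j > data) * (27 % 18 % (j >= j))
elems = 22
if j == j:
    data = data * j
    if elems < ix != 39:
        j = data
elif data <= elems:
    ix = 37
    log(18)
else:
    data = handle(ix)
j = j * (ix % 18)
if ix != 4:
    record(6)
else:
    print(j)
data = j + 23

data = j + 23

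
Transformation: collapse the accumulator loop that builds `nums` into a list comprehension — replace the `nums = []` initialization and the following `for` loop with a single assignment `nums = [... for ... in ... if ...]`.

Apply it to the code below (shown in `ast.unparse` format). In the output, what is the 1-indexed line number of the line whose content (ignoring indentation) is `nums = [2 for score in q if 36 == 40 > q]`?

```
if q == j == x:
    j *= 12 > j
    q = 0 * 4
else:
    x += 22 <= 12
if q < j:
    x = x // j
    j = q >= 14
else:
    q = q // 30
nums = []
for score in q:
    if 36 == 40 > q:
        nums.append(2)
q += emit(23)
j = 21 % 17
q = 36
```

11

Transformed code:
if q == j == x:
    j *= 12 > j
    q = 0 * 4
else:
    x += 22 <= 12
if q < j:
    x = x // j
    j = q >= 14
else:
    q = q // 30
nums = [2 for score in q if 36 == 40 > q]
q += emit(23)
j = 21 % 17
q = 36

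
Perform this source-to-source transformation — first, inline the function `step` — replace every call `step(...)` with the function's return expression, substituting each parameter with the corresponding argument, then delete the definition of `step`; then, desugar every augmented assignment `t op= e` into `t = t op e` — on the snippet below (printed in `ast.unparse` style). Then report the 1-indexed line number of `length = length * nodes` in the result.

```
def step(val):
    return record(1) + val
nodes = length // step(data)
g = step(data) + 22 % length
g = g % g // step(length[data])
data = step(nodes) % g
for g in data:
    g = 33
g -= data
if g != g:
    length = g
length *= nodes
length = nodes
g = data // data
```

10

Transformed code:
nodes = length // (record(1) + data)
g = record(1) + data + 22 % length
g = g % g // (record(1) + length[data])
data = (record(1) + nodes) % g
for g in data:
    g = 33
g = g - data
if g != g:
    length = g
length = length * nodes
length = nodes
g = data // data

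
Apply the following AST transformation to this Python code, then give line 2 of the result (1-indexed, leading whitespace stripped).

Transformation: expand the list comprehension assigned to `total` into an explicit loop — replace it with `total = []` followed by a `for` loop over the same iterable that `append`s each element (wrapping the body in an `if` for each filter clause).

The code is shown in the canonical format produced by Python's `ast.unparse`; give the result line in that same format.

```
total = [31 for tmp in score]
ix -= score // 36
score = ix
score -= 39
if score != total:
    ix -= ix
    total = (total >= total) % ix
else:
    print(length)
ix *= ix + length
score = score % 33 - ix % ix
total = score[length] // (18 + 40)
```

Transformed code:
total = []
for tmp in score:
    total.append(31)
ix -= score // 36
score = ix
score -= 39
if score != total:
    ix -= ix
    total = (total >= total) % ix
else:
    print(length)
ix *= ix + length
score = score % 33 - ix % ix
total = score[length] // (18 + 40)

for tmp in score:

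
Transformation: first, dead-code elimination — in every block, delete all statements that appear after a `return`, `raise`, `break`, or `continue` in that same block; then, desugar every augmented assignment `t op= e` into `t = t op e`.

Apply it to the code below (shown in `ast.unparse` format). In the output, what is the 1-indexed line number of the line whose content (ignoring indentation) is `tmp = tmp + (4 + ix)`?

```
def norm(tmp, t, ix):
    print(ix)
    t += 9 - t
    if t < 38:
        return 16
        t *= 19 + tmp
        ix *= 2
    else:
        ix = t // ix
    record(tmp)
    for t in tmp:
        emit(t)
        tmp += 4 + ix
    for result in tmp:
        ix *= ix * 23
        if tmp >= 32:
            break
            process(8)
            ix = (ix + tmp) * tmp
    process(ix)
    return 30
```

11

Transformed code:
def norm(tmp, t, ix):
    print(ix)
    t = t + (9 - t)
    if t < 38:
        return 16
    else:
        ix = t // ix
    record(tmp)
    for t in tmp:
        emit(t)
        tmp = tmp + (4 + ix)
    for result in tmp:
        ix = ix * (ix * 23)
        if tmp >= 32:
            break
    process(ix)
    return 30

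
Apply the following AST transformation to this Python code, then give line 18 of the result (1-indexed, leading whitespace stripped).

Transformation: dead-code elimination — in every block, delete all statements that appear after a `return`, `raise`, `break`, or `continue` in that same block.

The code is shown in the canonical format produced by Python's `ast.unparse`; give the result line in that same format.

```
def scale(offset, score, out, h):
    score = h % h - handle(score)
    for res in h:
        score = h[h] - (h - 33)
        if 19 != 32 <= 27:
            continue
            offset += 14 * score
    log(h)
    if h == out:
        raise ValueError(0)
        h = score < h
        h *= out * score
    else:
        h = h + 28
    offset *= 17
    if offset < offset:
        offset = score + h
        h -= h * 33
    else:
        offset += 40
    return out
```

return out

Transformed code:
def scale(offset, score, out, h):
    score = h % h - handle(score)
    for res in h:
        score = h[h] - (h - 33)
        if 19 != 32 <= 27:
            continue
    log(h)
    if h == out:
        raise ValueError(0)
    else:
        h = h + 28
    offset *= 17
    if offset < offset:
        offset = score + h
        h -= h * 33
    else:
        offset += 40
    return out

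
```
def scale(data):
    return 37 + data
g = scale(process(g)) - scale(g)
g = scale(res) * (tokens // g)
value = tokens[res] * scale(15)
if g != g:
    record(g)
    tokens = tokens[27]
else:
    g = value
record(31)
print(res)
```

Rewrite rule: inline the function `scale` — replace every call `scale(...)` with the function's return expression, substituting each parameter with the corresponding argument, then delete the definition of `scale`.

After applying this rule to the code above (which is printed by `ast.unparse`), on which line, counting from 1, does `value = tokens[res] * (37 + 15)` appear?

Transformed code:
g = 37 + process(g) - (37 + g)
g = (37 + res) * (tokens // g)
value = tokens[res] * (37 + 15)
if g != g:
    record(g)
    tokens = tokens[27]
else:
    g = value
record(31)
print(res)

3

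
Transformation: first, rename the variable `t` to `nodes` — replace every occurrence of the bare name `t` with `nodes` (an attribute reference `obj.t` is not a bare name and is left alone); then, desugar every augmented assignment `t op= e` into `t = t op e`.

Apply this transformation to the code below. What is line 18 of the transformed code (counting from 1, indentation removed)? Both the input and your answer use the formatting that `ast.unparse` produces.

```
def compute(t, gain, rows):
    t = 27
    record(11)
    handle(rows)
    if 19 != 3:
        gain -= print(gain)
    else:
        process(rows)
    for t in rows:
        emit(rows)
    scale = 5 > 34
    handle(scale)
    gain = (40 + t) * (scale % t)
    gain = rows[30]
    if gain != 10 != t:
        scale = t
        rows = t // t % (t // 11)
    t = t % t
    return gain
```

Transformed code:
def compute(nodes, gain, rows):
    nodes = 27
    record(11)
    handle(rows)
    if 19 != 3:
        gain = gain - print(gain)
    else:
        process(rows)
    for nodes in rows:
        emit(rows)
    scale = 5 > 34
    handle(scale)
    gain = (40 + nodes) * (scale % nodes)
    gain = rows[30]
    if gain != 10 != nodes:
        scale = nodes
        rows = nodes // nodes % (nodes // 11)
    nodes = nodes % nodes
    return gain

nodes = nodes % nodes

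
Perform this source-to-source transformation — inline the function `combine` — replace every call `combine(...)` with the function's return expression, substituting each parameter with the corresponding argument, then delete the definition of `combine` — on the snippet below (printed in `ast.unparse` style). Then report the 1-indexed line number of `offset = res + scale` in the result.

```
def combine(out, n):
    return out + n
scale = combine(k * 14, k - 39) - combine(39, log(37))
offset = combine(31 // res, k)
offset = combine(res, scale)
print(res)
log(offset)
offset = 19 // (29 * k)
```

3

Transformed code:
scale = k * 14 + (k - 39) - (39 + log(37))
offset = 31 // res + k
offset = res + scale
print(res)
log(offset)
offset = 19 // (29 * k)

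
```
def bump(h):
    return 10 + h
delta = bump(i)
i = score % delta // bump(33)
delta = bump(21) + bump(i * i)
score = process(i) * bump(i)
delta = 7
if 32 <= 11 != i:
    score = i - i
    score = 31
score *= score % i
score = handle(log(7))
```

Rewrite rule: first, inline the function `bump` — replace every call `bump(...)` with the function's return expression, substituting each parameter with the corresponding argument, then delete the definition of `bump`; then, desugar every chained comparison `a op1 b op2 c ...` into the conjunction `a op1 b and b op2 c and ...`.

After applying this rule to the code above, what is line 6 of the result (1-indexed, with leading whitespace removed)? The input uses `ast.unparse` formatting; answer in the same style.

Transformed code:
delta = 10 + i
i = score % delta // (10 + 33)
delta = 10 + 21 + (10 + i * i)
score = process(i) * (10 + i)
delta = 7
if 32 <= 11 and 11 != i:
    score = i - i
    score = 31
score *= score % i
score = handle(log(7))

if 32 <= 11 and 11 != i:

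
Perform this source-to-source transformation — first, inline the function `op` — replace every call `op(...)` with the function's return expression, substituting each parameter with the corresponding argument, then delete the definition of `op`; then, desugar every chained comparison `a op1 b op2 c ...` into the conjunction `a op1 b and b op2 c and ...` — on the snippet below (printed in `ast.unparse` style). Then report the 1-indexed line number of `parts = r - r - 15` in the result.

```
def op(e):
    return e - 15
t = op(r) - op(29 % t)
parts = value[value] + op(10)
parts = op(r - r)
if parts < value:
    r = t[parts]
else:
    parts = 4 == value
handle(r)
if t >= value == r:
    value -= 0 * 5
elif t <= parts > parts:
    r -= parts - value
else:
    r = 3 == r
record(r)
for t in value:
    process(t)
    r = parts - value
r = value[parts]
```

Transformed code:
t = r - 15 - (29 % t - 15)
parts = value[value] + (10 - 15)
parts = r - r - 15
if parts < value:
    r = t[parts]
else:
    parts = 4 == value
handle(r)
if t >= value and value == r:
    value -= 0 * 5
elif t <= parts and parts > parts:
    r -= parts - value
else:
    r = 3 == r
record(r)
for t in value:
    process(t)
    r = parts - value
r = value[parts]

3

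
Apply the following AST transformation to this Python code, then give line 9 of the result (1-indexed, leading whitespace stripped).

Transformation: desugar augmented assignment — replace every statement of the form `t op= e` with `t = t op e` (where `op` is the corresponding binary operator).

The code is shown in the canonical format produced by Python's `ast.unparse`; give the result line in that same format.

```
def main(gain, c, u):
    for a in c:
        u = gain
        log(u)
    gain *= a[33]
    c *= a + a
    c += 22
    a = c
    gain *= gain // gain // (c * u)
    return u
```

gain = gain * (gain // gain // (c * u))

Transformed code:
def main(gain, c, u):
    for a in c:
        u = gain
        log(u)
    gain = gain * a[33]
    c = c * (a + a)
    c = c + 22
    a = c
    gain = gain * (gain // gain // (c * u))
    return u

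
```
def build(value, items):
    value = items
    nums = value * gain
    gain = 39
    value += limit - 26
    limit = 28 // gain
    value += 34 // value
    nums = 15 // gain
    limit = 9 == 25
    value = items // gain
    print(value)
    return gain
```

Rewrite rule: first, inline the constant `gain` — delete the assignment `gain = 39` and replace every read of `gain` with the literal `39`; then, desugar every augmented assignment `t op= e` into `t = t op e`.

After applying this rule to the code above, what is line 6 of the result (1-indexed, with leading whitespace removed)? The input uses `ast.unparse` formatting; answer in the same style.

value = value + 34 // value

Transformed code:
def build(value, items):
    value = items
    nums = value * 39
    value = value + (limit - 26)
    limit = 28 // 39
    value = value + 34 // value
    nums = 15 // 39
    limit = 9 == 25
    value = items // 39
    print(value)
    return 39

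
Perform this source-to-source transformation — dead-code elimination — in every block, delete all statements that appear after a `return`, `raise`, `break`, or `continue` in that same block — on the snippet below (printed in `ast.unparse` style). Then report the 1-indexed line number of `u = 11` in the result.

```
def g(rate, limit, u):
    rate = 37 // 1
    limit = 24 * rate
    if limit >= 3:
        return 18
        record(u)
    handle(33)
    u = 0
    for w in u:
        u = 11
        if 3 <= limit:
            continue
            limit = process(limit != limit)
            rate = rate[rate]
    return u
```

9

Transformed code:
def g(rate, limit, u):
    rate = 37 // 1
    limit = 24 * rate
    if limit >= 3:
        return 18
    handle(33)
    u = 0
    for w in u:
        u = 11
        if 3 <= limit:
            continue
    return u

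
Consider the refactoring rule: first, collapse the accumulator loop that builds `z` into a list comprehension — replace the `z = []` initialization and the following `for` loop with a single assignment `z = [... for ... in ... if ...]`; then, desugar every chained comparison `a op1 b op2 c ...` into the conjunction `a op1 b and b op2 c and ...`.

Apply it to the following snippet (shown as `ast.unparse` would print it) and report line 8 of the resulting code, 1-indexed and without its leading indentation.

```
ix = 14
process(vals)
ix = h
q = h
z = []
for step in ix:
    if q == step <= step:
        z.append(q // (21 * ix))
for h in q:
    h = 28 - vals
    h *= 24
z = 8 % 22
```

Transformed code:
ix = 14
process(vals)
ix = h
q = h
z = [q // (21 * ix) for step in ix if q == step and step <= step]
for h in q:
    h = 28 - vals
    h *= 24
z = 8 % 22

h *= 24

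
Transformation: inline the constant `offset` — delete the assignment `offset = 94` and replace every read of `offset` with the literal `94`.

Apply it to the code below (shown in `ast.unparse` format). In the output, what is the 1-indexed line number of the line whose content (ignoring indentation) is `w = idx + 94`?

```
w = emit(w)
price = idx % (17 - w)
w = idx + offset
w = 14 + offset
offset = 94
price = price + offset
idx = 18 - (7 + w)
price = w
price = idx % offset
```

3

Transformed code:
w = emit(w)
price = idx % (17 - w)
w = idx + 94
w = 14 + 94
price = price + 94
idx = 18 - (7 + w)
price = w
price = idx % 94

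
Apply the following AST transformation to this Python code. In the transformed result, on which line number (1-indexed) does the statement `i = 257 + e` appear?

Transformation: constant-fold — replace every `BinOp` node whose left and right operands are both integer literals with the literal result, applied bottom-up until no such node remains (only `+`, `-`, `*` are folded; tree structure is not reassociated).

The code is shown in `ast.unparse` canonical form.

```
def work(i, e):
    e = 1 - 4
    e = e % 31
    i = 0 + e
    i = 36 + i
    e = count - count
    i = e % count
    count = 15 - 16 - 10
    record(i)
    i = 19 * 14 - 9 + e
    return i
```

10

Transformed code:
def work(i, e):
    e = -3
    e = e % 31
    i = 0 + e
    i = 36 + i
    e = count - count
    i = e % count
    count = -11
    record(i)
    i = 257 + e
    return i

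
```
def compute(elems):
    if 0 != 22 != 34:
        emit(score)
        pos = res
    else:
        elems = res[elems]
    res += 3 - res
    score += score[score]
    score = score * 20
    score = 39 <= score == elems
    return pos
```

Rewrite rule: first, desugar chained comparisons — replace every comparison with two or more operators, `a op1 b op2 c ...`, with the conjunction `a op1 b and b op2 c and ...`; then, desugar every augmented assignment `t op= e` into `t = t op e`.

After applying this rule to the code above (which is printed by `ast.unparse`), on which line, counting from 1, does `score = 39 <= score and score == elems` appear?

Transformed code:
def compute(elems):
    if 0 != 22 and 22 != 34:
        emit(score)
        pos = res
    else:
        elems = res[elems]
    res = res + (3 - res)
    score = score + score[score]
    score = score * 20
    score = 39 <= score and score == elems
    return pos

10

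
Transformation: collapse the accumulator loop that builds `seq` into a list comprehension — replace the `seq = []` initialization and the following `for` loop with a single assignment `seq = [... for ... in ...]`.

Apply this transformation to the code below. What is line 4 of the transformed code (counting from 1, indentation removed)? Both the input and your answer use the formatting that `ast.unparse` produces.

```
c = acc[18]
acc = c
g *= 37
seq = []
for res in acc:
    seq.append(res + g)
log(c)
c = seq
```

Transformed code:
c = acc[18]
acc = c
g *= 37
seq = [res + g for res in acc]
log(c)
c = seq

seq = [res + g for res in acc]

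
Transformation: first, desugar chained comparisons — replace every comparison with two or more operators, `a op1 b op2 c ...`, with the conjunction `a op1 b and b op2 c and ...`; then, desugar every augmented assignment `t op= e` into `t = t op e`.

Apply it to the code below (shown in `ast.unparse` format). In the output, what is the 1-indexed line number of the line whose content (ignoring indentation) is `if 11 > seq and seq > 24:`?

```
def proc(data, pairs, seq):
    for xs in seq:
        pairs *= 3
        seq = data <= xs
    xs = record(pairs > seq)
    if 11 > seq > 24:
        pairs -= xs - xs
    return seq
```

Transformed code:
def proc(data, pairs, seq):
    for xs in seq:
        pairs = pairs * 3
        seq = data <= xs
    xs = record(pairs > seq)
    if 11 > seq and seq > 24:
        pairs = pairs - (xs - xs)
    return seq

6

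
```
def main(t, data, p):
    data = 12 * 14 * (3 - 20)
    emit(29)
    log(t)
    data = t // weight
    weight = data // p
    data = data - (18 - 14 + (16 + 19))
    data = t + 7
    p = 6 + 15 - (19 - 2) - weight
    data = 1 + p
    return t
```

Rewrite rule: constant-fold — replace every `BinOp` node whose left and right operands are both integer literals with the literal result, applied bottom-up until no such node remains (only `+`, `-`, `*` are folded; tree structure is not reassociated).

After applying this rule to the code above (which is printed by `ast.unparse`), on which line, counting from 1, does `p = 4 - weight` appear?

9

Transformed code:
def main(t, data, p):
    data = -2856
    emit(29)
    log(t)
    data = t // weight
    weight = data // p
    data = data - 39
    data = t + 7
    p = 4 - weight
    data = 1 + p
    return t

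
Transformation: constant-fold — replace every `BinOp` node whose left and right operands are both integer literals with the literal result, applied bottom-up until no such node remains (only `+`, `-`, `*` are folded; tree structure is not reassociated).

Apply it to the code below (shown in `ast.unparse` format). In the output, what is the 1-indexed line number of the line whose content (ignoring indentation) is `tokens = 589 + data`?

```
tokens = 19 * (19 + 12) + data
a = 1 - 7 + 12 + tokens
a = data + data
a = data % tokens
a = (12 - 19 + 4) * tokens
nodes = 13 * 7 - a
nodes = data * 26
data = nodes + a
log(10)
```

Transformed code:
tokens = 589 + data
a = 6 + tokens
a = data + data
a = data % tokens
a = -3 * tokens
nodes = 91 - a
nodes = data * 26
data = nodes + a
log(10)

1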